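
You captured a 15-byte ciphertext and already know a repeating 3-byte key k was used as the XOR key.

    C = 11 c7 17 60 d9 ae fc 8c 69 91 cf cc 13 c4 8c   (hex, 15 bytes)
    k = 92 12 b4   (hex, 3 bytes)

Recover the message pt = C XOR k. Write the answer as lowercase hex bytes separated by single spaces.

The 3-byte key repeats, so the effective keystream is 92 12 b4 92 12 b4 92 12 b4 92 12 b4 92 12 b4.
byte 0: 00010001 ⊕ 10010010 = 10000011
byte 1: 11000111 ⊕ 00010010 = 11010101
byte 2: 00010111 ⊕ 10110100 = 10100011
byte 3: 01100000 ⊕ 10010010 = 11110010
byte 4: 11011001 ⊕ 00010010 = 11001011
byte 5: 10101110 ⊕ 10110100 = 00011010
byte 6: 11111100 ⊕ 10010010 = 01101110
byte 7: 10001100 ⊕ 00010010 = 10011110
byte 8: 01101001 ⊕ 10110100 = 11011101
byte 9: 10010001 ⊕ 10010010 = 00000011
byte 10: 11001111 ⊕ 00010010 = 11011101
byte 11: 11001100 ⊕ 10110100 = 01111000
byte 12: 00010011 ⊕ 10010010 = 10000001
byte 13: 11000100 ⊕ 00010010 = 11010110
byte 14: 10001100 ⊕ 10110100 = 00111000

83 d5 a3 f2 cb 1a 6e 9e dd 03 dd 78 81 d6 38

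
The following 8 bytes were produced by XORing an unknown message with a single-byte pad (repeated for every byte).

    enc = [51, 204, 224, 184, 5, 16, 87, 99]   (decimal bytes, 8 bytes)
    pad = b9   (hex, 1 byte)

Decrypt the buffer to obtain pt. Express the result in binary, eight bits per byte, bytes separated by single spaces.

The 1-byte key repeats, so the effective keystream is b9 b9 b9 b9 b9 b9 b9 b9.
byte 0: 33 ⊕ b9 = 8a
byte 1: cc ⊕ b9 = 75
byte 2: e0 ⊕ b9 = 59
byte 3: b8 ⊕ b9 = 01
byte 4: 05 ⊕ b9 = bc
byte 5: 10 ⊕ b9 = a9
byte 6: 57 ⊕ b9 = ee
byte 7: 63 ⊕ b9 = da

10001010 01110101 01011001 00000001 10111100 10101001 11101110 11011010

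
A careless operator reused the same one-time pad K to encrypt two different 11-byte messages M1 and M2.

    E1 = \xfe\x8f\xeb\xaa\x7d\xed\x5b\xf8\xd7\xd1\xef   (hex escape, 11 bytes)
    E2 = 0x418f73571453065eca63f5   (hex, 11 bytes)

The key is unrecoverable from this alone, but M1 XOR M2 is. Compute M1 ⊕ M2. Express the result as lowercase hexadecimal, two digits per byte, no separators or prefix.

bf0098fd69be5da61db21a

E1 ⊕ E2 = (M1 ⊕ K) ⊕ (M2 ⊕ K) = M1 ⊕ M2 — the shared key cancels under XOR.
fe XOR 41 = bf
8f XOR 8f = 00
eb XOR 73 = 98
aa XOR 57 = fd
7d XOR 14 = 69
ed XOR 53 = be
5b XOR 06 = 5d
f8 XOR 5e = a6
d7 XOR ca = 1d
d1 XOR 63 = b2
ef XOR f5 = 1a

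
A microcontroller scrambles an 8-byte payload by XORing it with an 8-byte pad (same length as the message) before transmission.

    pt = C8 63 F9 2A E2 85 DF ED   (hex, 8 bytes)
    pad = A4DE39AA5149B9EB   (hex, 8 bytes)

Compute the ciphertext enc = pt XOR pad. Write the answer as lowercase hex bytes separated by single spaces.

6c bd c0 80 b3 cc 66 06

XOR is its own inverse, so applying the key byte-wise gives the result directly.
11001000 ^ 10100100 = 01101100
01100011 ^ 11011110 = 10111101
11111001 ^ 00111001 = 11000000
00101010 ^ 10101010 = 10000000
11100010 ^ 01010001 = 10110011
10000101 ^ 01001001 = 11001100
11011111 ^ 10111001 = 01100110
11101101 ^ 11101011 = 00000110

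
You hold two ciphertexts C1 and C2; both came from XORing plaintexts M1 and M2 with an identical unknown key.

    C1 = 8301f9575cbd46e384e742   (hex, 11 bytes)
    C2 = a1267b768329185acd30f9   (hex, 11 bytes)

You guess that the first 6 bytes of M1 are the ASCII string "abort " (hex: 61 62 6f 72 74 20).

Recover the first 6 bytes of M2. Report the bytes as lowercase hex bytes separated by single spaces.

43 45 ed 53 ab b4

First, C1 ⊕ C2 = (M1 ⊕ K) ⊕ (M2 ⊕ K) = M1 ⊕ M2, so the key drops out. Then M2 = (M1 ⊕ M2) ⊕ M1 over the first 6 bytes.
byte 0: (83 xor a1) xor 61 = 22 xor 61 = 43
byte 1: (01 xor 26) xor 62 = 27 xor 62 = 45
byte 2: (f9 xor 7b) xor 6f = 82 xor 6f = ed
byte 3: (57 xor 76) xor 72 = 21 xor 72 = 53
byte 4: (5c xor 83) xor 74 = df xor 74 = ab
byte 5: (bd xor 29) xor 20 = 94 xor 20 = b4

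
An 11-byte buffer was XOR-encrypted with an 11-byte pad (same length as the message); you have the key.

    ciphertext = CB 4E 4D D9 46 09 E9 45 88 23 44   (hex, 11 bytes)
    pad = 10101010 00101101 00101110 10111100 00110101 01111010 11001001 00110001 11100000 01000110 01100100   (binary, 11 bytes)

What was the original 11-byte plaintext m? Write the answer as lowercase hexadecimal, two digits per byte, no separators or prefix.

6163636573732074686520

XOR is its own inverse, so applying the key byte-wise gives the result directly.
byte 0: cb XOR aa = 61
byte 1: 4e XOR 2d = 63
byte 2: 4d XOR 2e = 63
byte 3: d9 XOR bc = 65
byte 4: 46 XOR 35 = 73
byte 5: 09 XOR 7a = 73
byte 6: e9 XOR c9 = 20
byte 7: 45 XOR 31 = 74
byte 8: 88 XOR e0 = 68
byte 9: 23 XOR 46 = 65
byte 10: 44 XOR 64 = 20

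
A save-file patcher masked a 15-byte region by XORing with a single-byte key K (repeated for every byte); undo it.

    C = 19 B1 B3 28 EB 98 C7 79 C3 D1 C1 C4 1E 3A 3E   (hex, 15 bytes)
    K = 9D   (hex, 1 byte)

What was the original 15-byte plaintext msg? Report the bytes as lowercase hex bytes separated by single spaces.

The 1-byte key repeats, so the effective keystream is 9d 9d 9d 9d 9d 9d 9d 9d 9d 9d 9d 9d 9d 9d 9d.
byte 0: 19 xor 9d = 84
byte 1: b1 xor 9d = 2c
byte 2: b3 xor 9d = 2e
byte 3: 28 xor 9d = b5
byte 4: eb xor 9d = 76
byte 5: 98 xor 9d = 05
byte 6: c7 xor 9d = 5a
byte 7: 79 xor 9d = e4
byte 8: c3 xor 9d = 5e
byte 9: d1 xor 9d = 4c
byte 10: c1 xor 9d = 5c
byte 11: c4 xor 9d = 59
byte 12: 1e xor 9d = 83
byte 13: 3a xor 9d = a7
byte 14: 3e xor 9d = a3

84 2c 2e b5 76 05 5a e4 5e 4c 5c 59 83 a7 a3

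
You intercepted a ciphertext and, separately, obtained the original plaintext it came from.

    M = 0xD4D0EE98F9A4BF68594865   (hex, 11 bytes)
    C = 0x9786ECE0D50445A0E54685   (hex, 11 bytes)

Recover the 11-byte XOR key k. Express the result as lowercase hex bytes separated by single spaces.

Since C = M ⊕ k, XORing both sides with M gives k = M ⊕ C.
11010100 XOR 10010111 = 01000011
11010000 XOR 10000110 = 01010110
11101110 XOR 11101100 = 00000010
10011000 XOR 11100000 = 01111000
11111001 XOR 11010101 = 00101100
10100100 XOR 00000100 = 10100000
10111111 XOR 01000101 = 11111010
01101000 XOR 10100000 = 11001000
01011001 XOR 11100101 = 10111100
01001000 XOR 01000110 = 00001110
01100101 XOR 10000101 = 11100000

43 56 02 78 2c a0 fa c8 bc 0e e0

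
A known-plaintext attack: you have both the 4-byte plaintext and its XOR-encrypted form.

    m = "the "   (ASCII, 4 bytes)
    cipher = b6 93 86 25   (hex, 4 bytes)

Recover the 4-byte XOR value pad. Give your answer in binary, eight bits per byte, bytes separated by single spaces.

Since cipher = m ⊕ pad, XORing both sides with m gives pad = m ⊕ cipher.
byte 0: 74 ^ b6 = c2
byte 1: 68 ^ 93 = fb
byte 2: 65 ^ 86 = e3
byte 3: 20 ^ 25 = 05

11000010 11111011 11100011 00000101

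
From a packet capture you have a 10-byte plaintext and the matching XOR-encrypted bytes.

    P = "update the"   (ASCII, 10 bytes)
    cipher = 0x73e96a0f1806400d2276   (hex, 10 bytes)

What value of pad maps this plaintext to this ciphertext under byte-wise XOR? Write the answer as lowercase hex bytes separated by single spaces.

Since cipher = P ⊕ pad, XORing both sides with P gives pad = P ⊕ cipher.
75 ^ 73 = 06
70 ^ e9 = 99
64 ^ 6a = 0e
61 ^ 0f = 6e
74 ^ 18 = 6c
65 ^ 06 = 63
20 ^ 40 = 60
74 ^ 0d = 79
68 ^ 22 = 4a
65 ^ 76 = 13

06 99 0e 6e 6c 63 60 79 4a 13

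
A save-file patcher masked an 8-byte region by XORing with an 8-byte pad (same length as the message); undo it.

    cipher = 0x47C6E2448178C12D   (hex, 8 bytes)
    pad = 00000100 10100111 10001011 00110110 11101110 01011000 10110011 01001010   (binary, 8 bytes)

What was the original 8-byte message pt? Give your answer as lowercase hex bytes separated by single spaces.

43 61 69 72 6f 20 72 67

XOR is its own inverse, so applying the key byte-wise gives the result directly.
47 XOR 04 = 43
c6 XOR a7 = 61
e2 XOR 8b = 69
44 XOR 36 = 72
81 XOR ee = 6f
78 XOR 58 = 20
c1 XOR b3 = 72
2d XOR 4a = 67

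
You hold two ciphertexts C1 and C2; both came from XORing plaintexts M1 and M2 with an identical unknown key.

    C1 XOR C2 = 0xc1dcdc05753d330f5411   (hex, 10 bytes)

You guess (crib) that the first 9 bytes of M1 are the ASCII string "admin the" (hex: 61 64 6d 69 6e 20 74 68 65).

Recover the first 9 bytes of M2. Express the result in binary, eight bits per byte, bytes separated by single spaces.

10100000 10111000 10110001 01101100 00011011 00011101 01000111 01100111 00110001

Since C1 ⊕ C2 = M1 ⊕ M2, XORing with the guessed M1 bytes yields the corresponding M2 bytes: M2 = (C1 ⊕ C2) ⊕ M1.
byte 0: 11000001 ⊕ 01100001 = 10100000
byte 1: 11011100 ⊕ 01100100 = 10111000
byte 2: 11011100 ⊕ 01101101 = 10110001
byte 3: 00000101 ⊕ 01101001 = 01101100
byte 4: 01110101 ⊕ 01101110 = 00011011
byte 5: 00111101 ⊕ 00100000 = 00011101
byte 6: 00110011 ⊕ 01110100 = 01000111
byte 7: 00001111 ⊕ 01101000 = 01100111
byte 8: 01010100 ⊕ 01100101 = 00110001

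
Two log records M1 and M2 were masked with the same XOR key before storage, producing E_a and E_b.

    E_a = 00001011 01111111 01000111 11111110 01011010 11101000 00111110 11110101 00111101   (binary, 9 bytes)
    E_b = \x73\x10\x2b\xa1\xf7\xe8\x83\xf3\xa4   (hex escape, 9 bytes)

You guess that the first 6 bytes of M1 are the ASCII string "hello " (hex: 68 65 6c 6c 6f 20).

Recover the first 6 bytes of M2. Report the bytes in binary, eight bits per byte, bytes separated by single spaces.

00010000 00001010 00000000 00110011 11000010 00100000

First, E_a ⊕ E_b = (M1 ⊕ K) ⊕ (M2 ⊕ K) = M1 ⊕ M2, so the key drops out. Then M2 = (M1 ⊕ M2) ⊕ M1 over the first 6 bytes.
byte 0: (0b xor 73) xor 68 = 78 xor 68 = 10
byte 1: (7f xor 10) xor 65 = 6f xor 65 = 0a
byte 2: (47 xor 2b) xor 6c = 6c xor 6c = 00
byte 3: (fe xor a1) xor 6c = 5f xor 6c = 33
byte 4: (5a xor f7) xor 6f = ad xor 6f = c2
byte 5: (e8 xor e8) xor 20 = 00 xor 20 = 20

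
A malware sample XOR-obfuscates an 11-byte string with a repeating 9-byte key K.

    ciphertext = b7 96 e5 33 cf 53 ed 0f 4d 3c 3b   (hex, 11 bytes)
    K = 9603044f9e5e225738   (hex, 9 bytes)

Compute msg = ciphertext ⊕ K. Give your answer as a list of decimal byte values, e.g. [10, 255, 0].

[33, 149, 225, 124, 81, 13, 207, 88, 117, 170, 56]

The 9-byte key repeats, so the effective keystream is 96 03 04 4f 9e 5e 22 57 38 96 03.
byte 0: 10110111 XOR 10010110 = 00100001
byte 1: 10010110 XOR 00000011 = 10010101
byte 2: 11100101 XOR 00000100 = 11100001
byte 3: 00110011 XOR 01001111 = 01111100
byte 4: 11001111 XOR 10011110 = 01010001
byte 5: 01010011 XOR 01011110 = 00001101
byte 6: 11101101 XOR 00100010 = 11001111
byte 7: 00001111 XOR 01010111 = 01011000
byte 8: 01001101 XOR 00111000 = 01110101
byte 9: 00111100 XOR 10010110 = 10101010
byte 10: 00111011 XOR 00000011 = 00111000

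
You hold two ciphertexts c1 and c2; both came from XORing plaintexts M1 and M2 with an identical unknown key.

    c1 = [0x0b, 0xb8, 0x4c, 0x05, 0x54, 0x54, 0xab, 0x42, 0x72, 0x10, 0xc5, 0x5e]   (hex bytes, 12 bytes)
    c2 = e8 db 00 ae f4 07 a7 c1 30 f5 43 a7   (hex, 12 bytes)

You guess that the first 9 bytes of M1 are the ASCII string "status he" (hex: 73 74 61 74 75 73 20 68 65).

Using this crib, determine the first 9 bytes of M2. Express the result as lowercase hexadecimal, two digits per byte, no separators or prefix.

First, c1 ⊕ c2 = (M1 ⊕ K) ⊕ (M2 ⊕ K) = M1 ⊕ M2, so the key drops out. Then M2 = (M1 ⊕ M2) ⊕ M1 over the first 9 bytes.
byte 0: (0b XOR e8) XOR 73 = e3 XOR 73 = 90
byte 1: (b8 XOR db) XOR 74 = 63 XOR 74 = 17
byte 2: (4c XOR 00) XOR 61 = 4c XOR 61 = 2d
byte 3: (05 XOR ae) XOR 74 = ab XOR 74 = df
byte 4: (54 XOR f4) XOR 75 = a0 XOR 75 = d5
byte 5: (54 XOR 07) XOR 73 = 53 XOR 73 = 20
byte 6: (ab XOR a7) XOR 20 = 0c XOR 20 = 2c
byte 7: (42 XOR c1) XOR 68 = 83 XOR 68 = eb
byte 8: (72 XOR 30) XOR 65 = 42 XOR 65 = 27

90172ddfd5202ceb27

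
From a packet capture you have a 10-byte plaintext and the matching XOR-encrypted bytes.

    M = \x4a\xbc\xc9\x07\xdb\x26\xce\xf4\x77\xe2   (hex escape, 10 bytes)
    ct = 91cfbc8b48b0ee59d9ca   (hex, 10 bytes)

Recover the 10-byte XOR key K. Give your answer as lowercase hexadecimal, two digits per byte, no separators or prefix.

db73758c939620adae28

Since ct = M ⊕ K, XORing both sides with M gives K = M ⊕ ct.
 74 xor 145 = 219
188 xor 207 = 115
201 xor 188 = 117
  7 xor 139 = 140
219 xor  72 = 147
 38 xor 176 = 150
206 xor 238 =  32
244 xor  89 = 173
119 xor 217 = 174
226 xor 202 =  40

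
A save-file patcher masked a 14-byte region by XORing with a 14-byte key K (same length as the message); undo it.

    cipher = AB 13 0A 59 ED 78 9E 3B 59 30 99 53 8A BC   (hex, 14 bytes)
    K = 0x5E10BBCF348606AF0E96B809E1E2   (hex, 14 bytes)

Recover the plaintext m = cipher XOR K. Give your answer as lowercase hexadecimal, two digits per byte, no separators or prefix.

XOR is its own inverse, so applying the key byte-wise gives the result directly.
byte 0: ab ⊕ 5e = f5
byte 1: 13 ⊕ 10 = 03
byte 2: 0a ⊕ bb = b1
byte 3: 59 ⊕ cf = 96
byte 4: ed ⊕ 34 = d9
byte 5: 78 ⊕ 86 = fe
byte 6: 9e ⊕ 06 = 98
byte 7: 3b ⊕ af = 94
byte 8: 59 ⊕ 0e = 57
byte 9: 30 ⊕ 96 = a6
byte 10: 99 ⊕ b8 = 21
byte 11: 53 ⊕ 09 = 5a
byte 12: 8a ⊕ e1 = 6b
byte 13: bc ⊕ e2 = 5e

f503b196d9fe989457a6215a6b5e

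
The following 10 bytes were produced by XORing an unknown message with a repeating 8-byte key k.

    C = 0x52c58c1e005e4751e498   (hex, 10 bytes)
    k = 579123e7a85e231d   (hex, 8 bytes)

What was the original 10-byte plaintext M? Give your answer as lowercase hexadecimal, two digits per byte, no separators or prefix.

The 8-byte key repeats, so the effective keystream is 57 91 23 e7 a8 5e 23 1d 57 91.
byte 0: 01010010 ^ 01010111 = 00000101
byte 1: 11000101 ^ 10010001 = 01010100
byte 2: 10001100 ^ 00100011 = 10101111
byte 3: 00011110 ^ 11100111 = 11111001
byte 4: 00000000 ^ 10101000 = 10101000
byte 5: 01011110 ^ 01011110 = 00000000
byte 6: 01000111 ^ 00100011 = 01100100
byte 7: 01010001 ^ 00011101 = 01001100
byte 8: 11100100 ^ 01010111 = 10110011
byte 9: 10011000 ^ 10010001 = 00001001

0554aff9a800644cb309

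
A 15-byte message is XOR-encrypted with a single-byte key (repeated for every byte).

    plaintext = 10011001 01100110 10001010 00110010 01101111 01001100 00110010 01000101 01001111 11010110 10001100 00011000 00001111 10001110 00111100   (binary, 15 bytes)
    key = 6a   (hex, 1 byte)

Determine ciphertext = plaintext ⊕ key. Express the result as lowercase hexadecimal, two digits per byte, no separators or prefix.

f30ce0580526582f25bce67265e456

The 1-byte key repeats, so the effective keystream is 6a 6a 6a 6a 6a 6a 6a 6a 6a 6a 6a 6a 6a 6a 6a.
byte 0: 99 ⊕ 6a = f3
byte 1: 66 ⊕ 6a = 0c
byte 2: 8a ⊕ 6a = e0
byte 3: 32 ⊕ 6a = 58
byte 4: 6f ⊕ 6a = 05
byte 5: 4c ⊕ 6a = 26
byte 6: 32 ⊕ 6a = 58
byte 7: 45 ⊕ 6a = 2f
byte 8: 4f ⊕ 6a = 25
byte 9: d6 ⊕ 6a = bc
byte 10: 8c ⊕ 6a = e6
byte 11: 18 ⊕ 6a = 72
byte 12: 0f ⊕ 6a = 65
byte 13: 8e ⊕ 6a = e4
byte 14: 3c ⊕ 6a = 56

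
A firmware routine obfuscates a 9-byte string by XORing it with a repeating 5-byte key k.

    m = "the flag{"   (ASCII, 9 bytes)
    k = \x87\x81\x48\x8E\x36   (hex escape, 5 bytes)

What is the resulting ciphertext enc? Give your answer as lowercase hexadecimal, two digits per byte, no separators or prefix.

The 5-byte key repeats, so the effective keystream is 87 81 48 8e 36 87 81 48 8e.
byte 0: 116 xor 135 = 243
byte 1: 104 xor 129 = 233
byte 2: 101 xor  72 =  45
byte 3:  32 xor 142 = 174
byte 4: 102 xor  54 =  80
byte 5: 108 xor 135 = 235
byte 6:  97 xor 129 = 224
byte 7: 103 xor  72 =  47
byte 8: 123 xor 142 = 245

f3e92dae50ebe02ff5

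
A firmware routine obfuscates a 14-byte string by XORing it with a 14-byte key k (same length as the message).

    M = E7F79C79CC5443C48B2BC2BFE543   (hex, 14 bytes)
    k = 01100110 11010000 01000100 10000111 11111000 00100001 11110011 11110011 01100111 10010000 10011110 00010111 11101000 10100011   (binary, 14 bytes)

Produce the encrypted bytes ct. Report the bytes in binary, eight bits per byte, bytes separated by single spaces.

10000001 00100111 11011000 11111110 00110100 01110101 10110000 00110111 11101100 10111011 01011100 10101000 00001101 11100000

XOR is its own inverse, so applying the key byte-wise gives the result directly.
e7 XOR 66 = 81
f7 XOR d0 = 27
9c XOR 44 = d8
79 XOR 87 = fe
cc XOR f8 = 34
54 XOR 21 = 75
43 XOR f3 = b0
c4 XOR f3 = 37
8b XOR 67 = ec
2b XOR 90 = bb
c2 XOR 9e = 5c
bf XOR 17 = a8
e5 XOR e8 = 0d
43 XOR a3 = e0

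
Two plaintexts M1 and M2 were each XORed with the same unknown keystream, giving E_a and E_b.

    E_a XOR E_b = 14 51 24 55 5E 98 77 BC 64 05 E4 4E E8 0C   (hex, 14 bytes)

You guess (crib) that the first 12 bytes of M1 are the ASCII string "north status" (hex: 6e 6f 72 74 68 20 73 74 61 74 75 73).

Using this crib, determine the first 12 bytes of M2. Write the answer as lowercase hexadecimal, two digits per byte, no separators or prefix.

7a3e562136b804c80571913d

Since E_a ⊕ E_b = M1 ⊕ M2, XORing with the guessed M1 bytes yields the corresponding M2 bytes: M2 = (E_a ⊕ E_b) ⊕ M1.
byte 0: 14 ^ 6e = 7a
byte 1: 51 ^ 6f = 3e
byte 2: 24 ^ 72 = 56
byte 3: 55 ^ 74 = 21
byte 4: 5e ^ 68 = 36
byte 5: 98 ^ 20 = b8
byte 6: 77 ^ 73 = 04
byte 7: bc ^ 74 = c8
byte 8: 64 ^ 61 = 05
byte 9: 05 ^ 74 = 71
byte 10: e4 ^ 75 = 91
byte 11: 4e ^ 73 = 3d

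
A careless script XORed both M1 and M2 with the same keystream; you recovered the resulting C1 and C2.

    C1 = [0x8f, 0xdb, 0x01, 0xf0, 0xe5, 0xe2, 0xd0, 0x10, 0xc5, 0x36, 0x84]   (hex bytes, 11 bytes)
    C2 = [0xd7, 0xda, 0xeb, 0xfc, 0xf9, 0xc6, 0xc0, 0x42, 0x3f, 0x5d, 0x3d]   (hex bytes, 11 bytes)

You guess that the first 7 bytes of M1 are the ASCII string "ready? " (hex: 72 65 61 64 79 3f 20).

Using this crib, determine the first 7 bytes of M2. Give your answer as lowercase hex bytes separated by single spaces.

First, C1 ⊕ C2 = (M1 ⊕ K) ⊕ (M2 ⊕ K) = M1 ⊕ M2, so the key drops out. Then M2 = (M1 ⊕ M2) ⊕ M1 over the first 7 bytes.
byte 0: (8f XOR d7) XOR 72 = 58 XOR 72 = 2a
byte 1: (db XOR da) XOR 65 = 01 XOR 65 = 64
byte 2: (01 XOR eb) XOR 61 = ea XOR 61 = 8b
byte 3: (f0 XOR fc) XOR 64 = 0c XOR 64 = 68
byte 4: (e5 XOR f9) XOR 79 = 1c XOR 79 = 65
byte 5: (e2 XOR c6) XOR 3f = 24 XOR 3f = 1b
byte 6: (d0 XOR c0) XOR 20 = 10 XOR 20 = 30

2a 64 8b 68 65 1b 30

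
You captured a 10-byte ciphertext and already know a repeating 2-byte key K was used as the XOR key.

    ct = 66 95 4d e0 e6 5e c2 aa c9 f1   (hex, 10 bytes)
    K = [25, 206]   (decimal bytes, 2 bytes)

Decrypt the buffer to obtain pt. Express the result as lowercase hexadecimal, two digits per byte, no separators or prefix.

7f5b542eff90db64d03f

The 2-byte key repeats, so the effective keystream is 19 ce 19 ce 19 ce 19 ce 19 ce.
byte 0: 01100110 xor 00011001 = 01111111
byte 1: 10010101 xor 11001110 = 01011011
byte 2: 01001101 xor 00011001 = 01010100
byte 3: 11100000 xor 11001110 = 00101110
byte 4: 11100110 xor 00011001 = 11111111
byte 5: 01011110 xor 11001110 = 10010000
byte 6: 11000010 xor 00011001 = 11011011
byte 7: 10101010 xor 11001110 = 01100100
byte 8: 11001001 xor 00011001 = 11010000
byte 9: 11110001 xor 11001110 = 00111111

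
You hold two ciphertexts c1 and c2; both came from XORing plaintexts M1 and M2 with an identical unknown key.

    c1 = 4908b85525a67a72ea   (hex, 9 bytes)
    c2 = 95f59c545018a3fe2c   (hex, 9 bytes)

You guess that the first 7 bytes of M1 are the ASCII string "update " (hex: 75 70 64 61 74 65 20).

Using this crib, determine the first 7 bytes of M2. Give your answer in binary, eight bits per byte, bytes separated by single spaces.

First, c1 ⊕ c2 = (M1 ⊕ K) ⊕ (M2 ⊕ K) = M1 ⊕ M2, so the key drops out. Then M2 = (M1 ⊕ M2) ⊕ M1 over the first 7 bytes.
byte 0: (49 ^ 95) ^ 75 = dc ^ 75 = a9
byte 1: (08 ^ f5) ^ 70 = fd ^ 70 = 8d
byte 2: (b8 ^ 9c) ^ 64 = 24 ^ 64 = 40
byte 3: (55 ^ 54) ^ 61 = 01 ^ 61 = 60
byte 4: (25 ^ 50) ^ 74 = 75 ^ 74 = 01
byte 5: (a6 ^ 18) ^ 65 = be ^ 65 = db
byte 6: (7a ^ a3) ^ 20 = d9 ^ 20 = f9

10101001 10001101 01000000 01100000 00000001 11011011 11111001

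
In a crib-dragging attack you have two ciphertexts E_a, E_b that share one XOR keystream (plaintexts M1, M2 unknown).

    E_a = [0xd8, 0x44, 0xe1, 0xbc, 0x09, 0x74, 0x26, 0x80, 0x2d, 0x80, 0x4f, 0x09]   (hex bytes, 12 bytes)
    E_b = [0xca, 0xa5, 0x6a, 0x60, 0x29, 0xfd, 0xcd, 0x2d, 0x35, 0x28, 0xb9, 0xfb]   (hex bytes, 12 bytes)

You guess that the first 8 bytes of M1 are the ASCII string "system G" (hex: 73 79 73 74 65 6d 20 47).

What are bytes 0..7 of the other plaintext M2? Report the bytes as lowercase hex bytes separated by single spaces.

First, E_a ⊕ E_b = (M1 ⊕ K) ⊕ (M2 ⊕ K) = M1 ⊕ M2, so the key drops out. Then M2 = (M1 ⊕ M2) ⊕ M1 over the first 8 bytes.
byte 0: (d8 xor ca) xor 73 = 12 xor 73 = 61
byte 1: (44 xor a5) xor 79 = e1 xor 79 = 98
byte 2: (e1 xor 6a) xor 73 = 8b xor 73 = f8
byte 3: (bc xor 60) xor 74 = dc xor 74 = a8
byte 4: (09 xor 29) xor 65 = 20 xor 65 = 45
byte 5: (74 xor fd) xor 6d = 89 xor 6d = e4
byte 6: (26 xor cd) xor 20 = eb xor 20 = cb
byte 7: (80 xor 2d) xor 47 = ad xor 47 = ea

61 98 f8 a8 45 e4 cb ea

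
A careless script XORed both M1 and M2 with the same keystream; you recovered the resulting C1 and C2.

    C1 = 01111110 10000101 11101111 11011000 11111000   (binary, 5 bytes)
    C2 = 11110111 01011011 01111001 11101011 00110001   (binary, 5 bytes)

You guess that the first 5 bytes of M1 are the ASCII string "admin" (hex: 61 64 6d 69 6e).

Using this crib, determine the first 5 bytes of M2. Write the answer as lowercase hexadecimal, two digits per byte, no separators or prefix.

First, C1 ⊕ C2 = (M1 ⊕ K) ⊕ (M2 ⊕ K) = M1 ⊕ M2, so the key drops out. Then M2 = (M1 ⊕ M2) ⊕ M1 over the first 5 bytes.
byte 0: (7e ⊕ f7) ⊕ 61 = 89 ⊕ 61 = e8
byte 1: (85 ⊕ 5b) ⊕ 64 = de ⊕ 64 = ba
byte 2: (ef ⊕ 79) ⊕ 6d = 96 ⊕ 6d = fb
byte 3: (d8 ⊕ eb) ⊕ 69 = 33 ⊕ 69 = 5a
byte 4: (f8 ⊕ 31) ⊕ 6e = c9 ⊕ 6e = a7

e8bafb5aa7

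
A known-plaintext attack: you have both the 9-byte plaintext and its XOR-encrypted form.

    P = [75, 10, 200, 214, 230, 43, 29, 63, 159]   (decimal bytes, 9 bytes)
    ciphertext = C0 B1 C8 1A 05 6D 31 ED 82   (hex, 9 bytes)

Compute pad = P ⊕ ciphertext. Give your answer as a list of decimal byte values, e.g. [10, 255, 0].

Since ciphertext = P ⊕ pad, XORing both sides with P gives pad = P ⊕ ciphertext.
4b xor c0 = 8b
0a xor b1 = bb
c8 xor c8 = 00
d6 xor 1a = cc
e6 xor 05 = e3
2b xor 6d = 46
1d xor 31 = 2c
3f xor ed = d2
9f xor 82 = 1d

[139, 187, 0, 204, 227, 70, 44, 210, 29]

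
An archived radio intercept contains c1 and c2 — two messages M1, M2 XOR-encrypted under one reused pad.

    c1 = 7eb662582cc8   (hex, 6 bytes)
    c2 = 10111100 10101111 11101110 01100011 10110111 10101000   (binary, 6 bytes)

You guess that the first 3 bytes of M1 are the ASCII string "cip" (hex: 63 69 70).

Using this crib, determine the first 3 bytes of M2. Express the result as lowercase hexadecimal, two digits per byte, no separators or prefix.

First, c1 ⊕ c2 = (M1 ⊕ K) ⊕ (M2 ⊕ K) = M1 ⊕ M2, so the key drops out. Then M2 = (M1 ⊕ M2) ⊕ M1 over the first 3 bytes.
byte 0: (7e ^ bc) ^ 63 = c2 ^ 63 = a1
byte 1: (b6 ^ af) ^ 69 = 19 ^ 69 = 70
byte 2: (62 ^ ee) ^ 70 = 8c ^ 70 = fc

a170fc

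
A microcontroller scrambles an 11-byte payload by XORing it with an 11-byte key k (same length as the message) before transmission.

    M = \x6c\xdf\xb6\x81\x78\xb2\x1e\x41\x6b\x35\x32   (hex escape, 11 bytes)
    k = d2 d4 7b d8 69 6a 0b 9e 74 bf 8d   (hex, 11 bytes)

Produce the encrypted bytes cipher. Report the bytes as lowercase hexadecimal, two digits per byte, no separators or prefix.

XOR is its own inverse, so applying the key byte-wise gives the result directly.
6c ^ d2 = be
df ^ d4 = 0b
b6 ^ 7b = cd
81 ^ d8 = 59
78 ^ 69 = 11
b2 ^ 6a = d8
1e ^ 0b = 15
41 ^ 9e = df
6b ^ 74 = 1f
35 ^ bf = 8a
32 ^ 8d = bf

be0bcd5911d815df1f8abf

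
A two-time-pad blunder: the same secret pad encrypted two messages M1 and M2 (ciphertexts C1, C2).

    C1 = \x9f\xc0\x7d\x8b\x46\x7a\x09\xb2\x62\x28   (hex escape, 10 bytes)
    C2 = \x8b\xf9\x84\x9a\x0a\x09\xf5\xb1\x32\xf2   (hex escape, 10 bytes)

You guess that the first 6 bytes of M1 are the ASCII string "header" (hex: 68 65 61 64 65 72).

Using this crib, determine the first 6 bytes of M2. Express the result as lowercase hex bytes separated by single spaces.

First, C1 ⊕ C2 = (M1 ⊕ K) ⊕ (M2 ⊕ K) = M1 ⊕ M2, so the key drops out. Then M2 = (M1 ⊕ M2) ⊕ M1 over the first 6 bytes.
byte 0: (9f xor 8b) xor 68 = 14 xor 68 = 7c
byte 1: (c0 xor f9) xor 65 = 39 xor 65 = 5c
byte 2: (7d xor 84) xor 61 = f9 xor 61 = 98
byte 3: (8b xor 9a) xor 64 = 11 xor 64 = 75
byte 4: (46 xor 0a) xor 65 = 4c xor 65 = 29
byte 5: (7a xor 09) xor 72 = 73 xor 72 = 01

7c 5c 98 75 29 01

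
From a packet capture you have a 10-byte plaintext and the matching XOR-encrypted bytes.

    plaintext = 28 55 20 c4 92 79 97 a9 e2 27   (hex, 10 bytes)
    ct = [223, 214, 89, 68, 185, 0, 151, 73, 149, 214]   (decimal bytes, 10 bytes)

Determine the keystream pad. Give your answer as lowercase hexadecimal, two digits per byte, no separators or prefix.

f78379802b7900e077f1

Since ct = plaintext ⊕ pad, XORing both sides with plaintext gives pad = plaintext ⊕ ct.
28 ^ df = f7
55 ^ d6 = 83
20 ^ 59 = 79
c4 ^ 44 = 80
92 ^ b9 = 2b
79 ^ 00 = 79
97 ^ 97 = 00
a9 ^ 49 = e0
e2 ^ 95 = 77
27 ^ d6 = f1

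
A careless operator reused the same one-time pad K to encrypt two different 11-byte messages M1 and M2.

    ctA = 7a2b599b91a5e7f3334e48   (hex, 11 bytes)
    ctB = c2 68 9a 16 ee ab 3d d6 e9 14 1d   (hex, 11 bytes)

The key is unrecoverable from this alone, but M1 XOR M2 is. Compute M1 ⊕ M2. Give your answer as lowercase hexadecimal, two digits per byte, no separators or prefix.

b843c38d7f0eda25da5a55

ctA ⊕ ctB = (M1 ⊕ K) ⊕ (M2 ⊕ K) = M1 ⊕ M2 — the shared key cancels under XOR.
122 XOR 194 = 184
 43 XOR 104 =  67
 89 XOR 154 = 195
155 XOR  22 = 141
145 XOR 238 = 127
165 XOR 171 =  14
231 XOR  61 = 218
243 XOR 214 =  37
 51 XOR 233 = 218
 78 XOR  20 =  90
 72 XOR  29 =  85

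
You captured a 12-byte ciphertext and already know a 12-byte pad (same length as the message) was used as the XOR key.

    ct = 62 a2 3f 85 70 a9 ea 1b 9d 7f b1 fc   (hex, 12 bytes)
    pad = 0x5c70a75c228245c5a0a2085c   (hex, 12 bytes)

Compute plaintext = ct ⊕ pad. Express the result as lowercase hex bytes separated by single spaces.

3e d2 98 d9 52 2b af de 3d dd b9 a0

XOR is its own inverse, so applying the key byte-wise gives the result directly.
byte 0: 01100010 ^ 01011100 = 00111110
byte 1: 10100010 ^ 01110000 = 11010010
byte 2: 00111111 ^ 10100111 = 10011000
byte 3: 10000101 ^ 01011100 = 11011001
byte 4: 01110000 ^ 00100010 = 01010010
byte 5: 10101001 ^ 10000010 = 00101011
byte 6: 11101010 ^ 01000101 = 10101111
byte 7: 00011011 ^ 11000101 = 11011110
byte 8: 10011101 ^ 10100000 = 00111101
byte 9: 01111111 ^ 10100010 = 11011101
byte 10: 10110001 ^ 00001000 = 10111001
byte 11: 11111100 ^ 01011100 = 10100000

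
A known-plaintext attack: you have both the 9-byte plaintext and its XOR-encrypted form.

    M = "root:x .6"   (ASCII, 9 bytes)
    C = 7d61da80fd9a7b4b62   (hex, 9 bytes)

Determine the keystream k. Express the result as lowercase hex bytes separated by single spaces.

Since C = M ⊕ k, XORing both sides with M gives k = M ⊕ C.
72 xor 7d = 0f
6f xor 61 = 0e
6f xor da = b5
74 xor 80 = f4
3a xor fd = c7
78 xor 9a = e2
20 xor 7b = 5b
2e xor 4b = 65
36 xor 62 = 54

0f 0e b5 f4 c7 e2 5b 65 54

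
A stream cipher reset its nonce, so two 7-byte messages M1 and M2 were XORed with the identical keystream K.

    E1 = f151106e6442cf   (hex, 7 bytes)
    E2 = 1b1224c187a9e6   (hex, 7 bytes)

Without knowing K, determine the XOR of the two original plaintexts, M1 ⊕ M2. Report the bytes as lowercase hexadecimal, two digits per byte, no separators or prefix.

ea4334afe3eb29

E1 ⊕ E2 = (M1 ⊕ K) ⊕ (M2 ⊕ K) = M1 ⊕ M2 — the shared key cancels under XOR.
241 ^  27 = 234
 81 ^  18 =  67
 16 ^  36 =  52
110 ^ 193 = 175
100 ^ 135 = 227
 66 ^ 169 = 235
207 ^ 230 =  41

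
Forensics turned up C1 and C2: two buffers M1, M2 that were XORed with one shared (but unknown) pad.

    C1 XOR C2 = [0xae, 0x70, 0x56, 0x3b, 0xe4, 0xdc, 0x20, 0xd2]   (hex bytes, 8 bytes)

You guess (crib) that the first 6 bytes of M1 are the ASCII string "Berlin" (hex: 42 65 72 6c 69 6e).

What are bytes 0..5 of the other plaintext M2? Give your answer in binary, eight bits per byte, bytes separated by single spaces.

11101100 00010101 00100100 01010111 10001101 10110010

Since C1 ⊕ C2 = M1 ⊕ M2, XORing with the guessed M1 bytes yields the corresponding M2 bytes: M2 = (C1 ⊕ C2) ⊕ M1.
ae XOR 42 = ec
70 XOR 65 = 15
56 XOR 72 = 24
3b XOR 6c = 57
e4 XOR 69 = 8d
dc XOR 6e = b2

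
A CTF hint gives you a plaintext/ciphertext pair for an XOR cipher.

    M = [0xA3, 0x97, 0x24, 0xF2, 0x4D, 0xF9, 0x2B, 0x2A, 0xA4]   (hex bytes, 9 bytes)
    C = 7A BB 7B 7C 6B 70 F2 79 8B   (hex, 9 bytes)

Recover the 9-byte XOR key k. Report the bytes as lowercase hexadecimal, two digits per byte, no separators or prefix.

d92c5f8e2689d9532f

Since C = M ⊕ k, XORing both sides with M gives k = M ⊕ C.
byte 0: 163 xor 122 = 217
byte 1: 151 xor 187 =  44
byte 2:  36 xor 123 =  95
byte 3: 242 xor 124 = 142
byte 4:  77 xor 107 =  38
byte 5: 249 xor 112 = 137
byte 6:  43 xor 242 = 217
byte 7:  42 xor 121 =  83
byte 8: 164 xor 139 =  47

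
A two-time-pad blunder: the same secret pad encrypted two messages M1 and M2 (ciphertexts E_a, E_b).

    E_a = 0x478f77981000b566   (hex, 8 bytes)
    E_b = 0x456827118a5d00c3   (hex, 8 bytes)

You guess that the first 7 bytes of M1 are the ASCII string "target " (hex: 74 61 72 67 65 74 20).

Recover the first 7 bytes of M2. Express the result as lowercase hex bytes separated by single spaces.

76 86 22 ee ff 29 95

First, E_a ⊕ E_b = (M1 ⊕ K) ⊕ (M2 ⊕ K) = M1 ⊕ M2, so the key drops out. Then M2 = (M1 ⊕ M2) ⊕ M1 over the first 7 bytes.
byte 0: (47 XOR 45) XOR 74 = 02 XOR 74 = 76
byte 1: (8f XOR 68) XOR 61 = e7 XOR 61 = 86
byte 2: (77 XOR 27) XOR 72 = 50 XOR 72 = 22
byte 3: (98 XOR 11) XOR 67 = 89 XOR 67 = ee
byte 4: (10 XOR 8a) XOR 65 = 9a XOR 65 = ff
byte 5: (00 XOR 5d) XOR 74 = 5d XOR 74 = 29
byte 6: (b5 XOR 00) XOR 20 = b5 XOR 20 = 95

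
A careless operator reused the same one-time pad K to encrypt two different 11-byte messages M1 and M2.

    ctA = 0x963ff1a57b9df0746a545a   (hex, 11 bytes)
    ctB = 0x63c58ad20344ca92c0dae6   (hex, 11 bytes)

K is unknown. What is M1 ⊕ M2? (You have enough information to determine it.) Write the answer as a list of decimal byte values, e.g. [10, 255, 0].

[245, 250, 123, 119, 120, 217, 58, 230, 170, 142, 188]

ctA ⊕ ctB = (M1 ⊕ K) ⊕ (M2 ⊕ K) = M1 ⊕ M2 — the shared key cancels under XOR.
10010110 xor 01100011 = 11110101
00111111 xor 11000101 = 11111010
11110001 xor 10001010 = 01111011
10100101 xor 11010010 = 01110111
01111011 xor 00000011 = 01111000
10011101 xor 01000100 = 11011001
11110000 xor 11001010 = 00111010
01110100 xor 10010010 = 11100110
01101010 xor 11000000 = 10101010
01010100 xor 11011010 = 10001110
01011010 xor 11100110 = 10111100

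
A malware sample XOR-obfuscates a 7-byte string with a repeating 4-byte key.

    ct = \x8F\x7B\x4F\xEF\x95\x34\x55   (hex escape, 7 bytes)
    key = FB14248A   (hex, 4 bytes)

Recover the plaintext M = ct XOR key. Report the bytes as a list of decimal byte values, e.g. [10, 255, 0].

The 4-byte key repeats, so the effective keystream is fb 14 24 8a fb 14 24.
byte 0: 143 ^ 251 = 116
byte 1: 123 ^  20 = 111
byte 2:  79 ^  36 = 107
byte 3: 239 ^ 138 = 101
byte 4: 149 ^ 251 = 110
byte 5:  52 ^  20 =  32
byte 6:  85 ^  36 = 113

[116, 111, 107, 101, 110, 32, 113]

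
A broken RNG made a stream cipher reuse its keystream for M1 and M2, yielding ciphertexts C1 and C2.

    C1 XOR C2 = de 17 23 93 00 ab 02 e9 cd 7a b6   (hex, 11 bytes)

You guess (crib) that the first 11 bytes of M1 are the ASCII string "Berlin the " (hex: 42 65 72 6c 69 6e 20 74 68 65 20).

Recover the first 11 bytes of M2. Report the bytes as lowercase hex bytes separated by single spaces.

Since C1 ⊕ C2 = M1 ⊕ M2, XORing with the guessed M1 bytes yields the corresponding M2 bytes: M2 = (C1 ⊕ C2) ⊕ M1.
11011110 ^ 01000010 = 10011100
00010111 ^ 01100101 = 01110010
00100011 ^ 01110010 = 01010001
10010011 ^ 01101100 = 11111111
00000000 ^ 01101001 = 01101001
10101011 ^ 01101110 = 11000101
00000010 ^ 00100000 = 00100010
11101001 ^ 01110100 = 10011101
11001101 ^ 01101000 = 10100101
01111010 ^ 01100101 = 00011111
10110110 ^ 00100000 = 10010110

9c 72 51 ff 69 c5 22 9d a5 1f 96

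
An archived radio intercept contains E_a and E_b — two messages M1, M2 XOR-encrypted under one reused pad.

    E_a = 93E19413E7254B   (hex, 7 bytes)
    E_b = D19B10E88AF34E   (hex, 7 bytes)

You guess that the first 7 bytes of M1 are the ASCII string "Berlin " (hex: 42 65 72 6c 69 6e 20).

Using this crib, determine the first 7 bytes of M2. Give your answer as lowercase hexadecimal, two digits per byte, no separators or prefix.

001ff69704b825

First, E_a ⊕ E_b = (M1 ⊕ K) ⊕ (M2 ⊕ K) = M1 ⊕ M2, so the key drops out. Then M2 = (M1 ⊕ M2) ⊕ M1 over the first 7 bytes.
byte 0: (93 ^ d1) ^ 42 = 42 ^ 42 = 00
byte 1: (e1 ^ 9b) ^ 65 = 7a ^ 65 = 1f
byte 2: (94 ^ 10) ^ 72 = 84 ^ 72 = f6
byte 3: (13 ^ e8) ^ 6c = fb ^ 6c = 97
byte 4: (e7 ^ 8a) ^ 69 = 6d ^ 69 = 04
byte 5: (25 ^ f3) ^ 6e = d6 ^ 6e = b8
byte 6: (4b ^ 4e) ^ 20 = 05 ^ 20 = 25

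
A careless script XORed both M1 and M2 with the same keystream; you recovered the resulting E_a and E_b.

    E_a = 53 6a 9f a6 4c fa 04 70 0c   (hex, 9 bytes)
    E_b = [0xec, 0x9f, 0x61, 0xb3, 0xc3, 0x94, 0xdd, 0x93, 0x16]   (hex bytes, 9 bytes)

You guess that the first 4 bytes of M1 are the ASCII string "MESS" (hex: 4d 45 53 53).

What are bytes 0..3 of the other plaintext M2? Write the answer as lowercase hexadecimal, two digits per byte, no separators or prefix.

f2b0ad46

First, E_a ⊕ E_b = (M1 ⊕ K) ⊕ (M2 ⊕ K) = M1 ⊕ M2, so the key drops out. Then M2 = (M1 ⊕ M2) ⊕ M1 over the first 4 bytes.
byte 0: (53 ⊕ ec) ⊕ 4d = bf ⊕ 4d = f2
byte 1: (6a ⊕ 9f) ⊕ 45 = f5 ⊕ 45 = b0
byte 2: (9f ⊕ 61) ⊕ 53 = fe ⊕ 53 = ad
byte 3: (a6 ⊕ b3) ⊕ 53 = 15 ⊕ 53 = 46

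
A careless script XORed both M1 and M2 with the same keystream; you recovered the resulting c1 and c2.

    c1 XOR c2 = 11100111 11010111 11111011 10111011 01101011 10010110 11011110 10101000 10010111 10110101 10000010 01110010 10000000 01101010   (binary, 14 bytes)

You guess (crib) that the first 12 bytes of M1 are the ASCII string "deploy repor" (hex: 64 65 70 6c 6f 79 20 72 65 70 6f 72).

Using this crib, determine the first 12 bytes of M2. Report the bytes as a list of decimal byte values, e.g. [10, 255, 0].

[131, 178, 139, 215, 4, 239, 254, 218, 242, 197, 237, 0]

Since c1 ⊕ c2 = M1 ⊕ M2, XORing with the guessed M1 bytes yields the corresponding M2 bytes: M2 = (c1 ⊕ c2) ⊕ M1.
11100111 XOR 01100100 = 10000011
11010111 XOR 01100101 = 10110010
11111011 XOR 01110000 = 10001011
10111011 XOR 01101100 = 11010111
01101011 XOR 01101111 = 00000100
10010110 XOR 01111001 = 11101111
11011110 XOR 00100000 = 11111110
10101000 XOR 01110010 = 11011010
10010111 XOR 01100101 = 11110010
10110101 XOR 01110000 = 11000101
10000010 XOR 01101111 = 11101101
01110010 XOR 01110010 = 00000000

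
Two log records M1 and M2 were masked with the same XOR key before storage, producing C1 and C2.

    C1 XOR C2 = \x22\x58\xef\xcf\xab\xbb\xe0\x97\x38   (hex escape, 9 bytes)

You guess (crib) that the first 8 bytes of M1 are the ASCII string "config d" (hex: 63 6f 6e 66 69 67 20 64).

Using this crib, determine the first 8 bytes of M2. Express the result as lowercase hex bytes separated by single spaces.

41 37 81 a9 c2 dc c0 f3

Since C1 ⊕ C2 = M1 ⊕ M2, XORing with the guessed M1 bytes yields the corresponding M2 bytes: M2 = (C1 ⊕ C2) ⊕ M1.
byte 0:  34 ⊕  99 =  65
byte 1:  88 ⊕ 111 =  55
byte 2: 239 ⊕ 110 = 129
byte 3: 207 ⊕ 102 = 169
byte 4: 171 ⊕ 105 = 194
byte 5: 187 ⊕ 103 = 220
byte 6: 224 ⊕  32 = 192
byte 7: 151 ⊕ 100 = 243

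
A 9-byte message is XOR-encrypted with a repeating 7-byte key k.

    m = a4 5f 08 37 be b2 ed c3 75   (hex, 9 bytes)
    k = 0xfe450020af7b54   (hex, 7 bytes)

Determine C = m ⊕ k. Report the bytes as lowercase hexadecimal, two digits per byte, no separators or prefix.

5a1a081711c9b93d30

The 7-byte key repeats, so the effective keystream is fe 45 00 20 af 7b 54 fe 45.
byte 0: a4 xor fe = 5a
byte 1: 5f xor 45 = 1a
byte 2: 08 xor 00 = 08
byte 3: 37 xor 20 = 17
byte 4: be xor af = 11
byte 5: b2 xor 7b = c9
byte 6: ed xor 54 = b9
byte 7: c3 xor fe = 3d
byte 8: 75 xor 45 = 30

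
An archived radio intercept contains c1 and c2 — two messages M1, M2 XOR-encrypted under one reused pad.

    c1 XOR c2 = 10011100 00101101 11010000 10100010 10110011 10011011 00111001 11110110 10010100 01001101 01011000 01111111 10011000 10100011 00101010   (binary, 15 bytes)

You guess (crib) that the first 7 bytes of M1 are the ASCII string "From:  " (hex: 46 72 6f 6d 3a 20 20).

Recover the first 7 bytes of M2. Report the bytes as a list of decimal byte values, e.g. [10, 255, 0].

Since c1 ⊕ c2 = M1 ⊕ M2, XORing with the guessed M1 bytes yields the corresponding M2 bytes: M2 = (c1 ⊕ c2) ⊕ M1.
byte 0: 9c XOR 46 = da
byte 1: 2d XOR 72 = 5f
byte 2: d0 XOR 6f = bf
byte 3: a2 XOR 6d = cf
byte 4: b3 XOR 3a = 89
byte 5: 9b XOR 20 = bb
byte 6: 39 XOR 20 = 19

[218, 95, 191, 207, 137, 187, 25]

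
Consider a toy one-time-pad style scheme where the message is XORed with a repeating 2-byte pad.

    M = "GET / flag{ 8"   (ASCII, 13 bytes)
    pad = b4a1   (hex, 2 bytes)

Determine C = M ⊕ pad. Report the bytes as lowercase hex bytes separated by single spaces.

f3 e4 e0 81 9b 81 d2 cd d5 c6 cf 81 8c

The 2-byte key repeats, so the effective keystream is b4 a1 b4 a1 b4 a1 b4 a1 b4 a1 b4 a1 b4.
byte 0: 01000111 xor 10110100 = 11110011
byte 1: 01000101 xor 10100001 = 11100100
byte 2: 01010100 xor 10110100 = 11100000
byte 3: 00100000 xor 10100001 = 10000001
byte 4: 00101111 xor 10110100 = 10011011
byte 5: 00100000 xor 10100001 = 10000001
byte 6: 01100110 xor 10110100 = 11010010
byte 7: 01101100 xor 10100001 = 11001101
byte 8: 01100001 xor 10110100 = 11010101
byte 9: 01100111 xor 10100001 = 11000110
byte 10: 01111011 xor 10110100 = 11001111
byte 11: 00100000 xor 10100001 = 10000001
byte 12: 00111000 xor 10110100 = 10001100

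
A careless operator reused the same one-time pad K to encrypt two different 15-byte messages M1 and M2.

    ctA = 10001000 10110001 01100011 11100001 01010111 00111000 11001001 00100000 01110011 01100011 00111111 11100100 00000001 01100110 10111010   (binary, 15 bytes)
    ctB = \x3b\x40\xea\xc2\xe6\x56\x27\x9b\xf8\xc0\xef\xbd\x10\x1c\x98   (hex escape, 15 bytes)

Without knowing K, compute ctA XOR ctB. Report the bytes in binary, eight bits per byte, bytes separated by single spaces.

10110011 11110001 10001001 00100011 10110001 01101110 11101110 10111011 10001011 10100011 11010000 01011001 00010001 01111010 00100010

ctA ⊕ ctB = (M1 ⊕ K) ⊕ (M2 ⊕ K) = M1 ⊕ M2 — the shared key cancels under XOR.
88 ^ 3b = b3
b1 ^ 40 = f1
63 ^ ea = 89
e1 ^ c2 = 23
57 ^ e6 = b1
38 ^ 56 = 6e
c9 ^ 27 = ee
20 ^ 9b = bb
73 ^ f8 = 8b
63 ^ c0 = a3
3f ^ ef = d0
e4 ^ bd = 59
01 ^ 10 = 11
66 ^ 1c = 7a
ba ^ 98 = 22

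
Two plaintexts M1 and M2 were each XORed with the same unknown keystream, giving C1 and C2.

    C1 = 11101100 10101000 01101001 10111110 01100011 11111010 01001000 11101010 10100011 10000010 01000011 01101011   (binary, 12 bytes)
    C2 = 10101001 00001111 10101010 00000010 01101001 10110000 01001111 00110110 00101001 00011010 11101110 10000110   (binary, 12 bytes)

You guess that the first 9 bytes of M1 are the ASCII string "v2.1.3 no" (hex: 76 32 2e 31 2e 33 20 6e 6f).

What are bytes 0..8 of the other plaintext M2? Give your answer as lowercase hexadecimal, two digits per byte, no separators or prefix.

3395ed8d247927b2e5

First, C1 ⊕ C2 = (M1 ⊕ K) ⊕ (M2 ⊕ K) = M1 ⊕ M2, so the key drops out. Then M2 = (M1 ⊕ M2) ⊕ M1 over the first 9 bytes.
byte 0: (ec ^ a9) ^ 76 = 45 ^ 76 = 33
byte 1: (a8 ^ 0f) ^ 32 = a7 ^ 32 = 95
byte 2: (69 ^ aa) ^ 2e = c3 ^ 2e = ed
byte 3: (be ^ 02) ^ 31 = bc ^ 31 = 8d
byte 4: (63 ^ 69) ^ 2e = 0a ^ 2e = 24
byte 5: (fa ^ b0) ^ 33 = 4a ^ 33 = 79
byte 6: (48 ^ 4f) ^ 20 = 07 ^ 20 = 27
byte 7: (ea ^ 36) ^ 6e = dc ^ 6e = b2
byte 8: (a3 ^ 29) ^ 6f = 8a ^ 6f = e5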